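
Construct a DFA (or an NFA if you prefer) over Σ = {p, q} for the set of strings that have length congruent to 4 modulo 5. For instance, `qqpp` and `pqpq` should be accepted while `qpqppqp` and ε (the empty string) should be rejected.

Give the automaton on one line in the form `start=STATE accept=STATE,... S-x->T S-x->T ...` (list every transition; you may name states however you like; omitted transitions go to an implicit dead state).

start=s0 accept=s4 s0-p->s1 s0-q->s1 s1-p->s2 s1-q->s2 s2-p->s3 s2-q->s3 s3-p->s4 s3-q->s4 s4-p->s0 s4-q->s0

Count input length modulo 5: every symbol advances one step around the cycle s0 → s1 → s2 → s3 → s4 → s0. Accept at s4.
With 5 states:
        p   q  
>  s0   s1  s1 
   s1   s2  s2 
   s2   s3  s3 
   s3   s4  s4 
 * s4   s0  s0 
(> = start, * = accepting)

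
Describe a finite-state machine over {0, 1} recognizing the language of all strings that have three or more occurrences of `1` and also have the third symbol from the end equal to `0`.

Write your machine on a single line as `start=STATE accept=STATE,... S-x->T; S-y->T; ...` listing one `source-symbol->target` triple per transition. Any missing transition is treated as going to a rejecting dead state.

start=q0; accept=q7,q11,q12,q14; q0-0->q0; q0-1->q1; q1-0->q2; q1-1->q3; q2-0->q2; q2-1->q4; q3-0->q5; q3-1->q6; q4-0->q5; q4-1->q7; q5-0->q8; q5-1->q9; q6-0->q10; q6-1->q6; q7-0->q10; q7-1->q6; q8-0->q8; q8-1->q11; q9-0->q12; q9-1->q7; q10-0->q13; q10-1->q9; q11-0->q12; q11-1->q7; q12-0->q13; q12-1->q9; q13-0->q14; q13-1->q11; q14-0->q14; q14-1->q11

Run two small machines in parallel and take their product. The first has 5 states tracking the count of `1`s, saturating at 4; the second has 15 states tracking the last 3 symbols read. A product state is a pair (one from each), accepting exactly when both do. Equivalent product states are then merged.
          0    1  
>  q0     q0   q1 
   q1     q2   q3 
   q2     q2   q4 
   q3     q5   q6 
   q4     q5   q7 
   q5     q8   q9 
   q6    q10   q6 
 * q7    q10   q6 
   q8     q8  q11 
   q9    q12   q7 
   q10   q13   q9 
 * q11   q12   q7 
 * q12   q13   q9 
   q13   q14  q11 
 * q14   q14  q11 
(> = start, * = accepting)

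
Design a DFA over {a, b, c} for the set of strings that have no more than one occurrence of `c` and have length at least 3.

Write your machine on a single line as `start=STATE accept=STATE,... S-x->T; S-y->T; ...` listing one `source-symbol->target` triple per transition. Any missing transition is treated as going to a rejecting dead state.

start=S0; accept=S6,S7; S0-a->S1; S0-b->S1; S0-c->S2; S1-a->S3; S1-b->S3; S1-c->S4; S2-a->S4; S2-b->S4; S2-c->S5; S3-a->S6; S3-b->S6; S3-c->S7; S4-a->S7; S4-b->S7; S4-c->S5; S5-a->S5; S5-b->S5; S5-c->S5; S6-a->S6; S6-b->S6; S6-c->S7; S7-a->S7; S7-b->S7; S7-c->S5

Build one automaton per condition and run them in lockstep. The first has 3 states tracking the count of `c`s, saturating at 2; the second has 5 states tracking the input length, saturating at 4. A product state is a pair (one from each), accepting exactly when both do. Equivalent product states are then merged.
An 8-state machine:
        a   b   c  
>  S0   S1  S1  S2 
   S1   S3  S3  S4 
   S2   S4  S4  S5 
   S3   S6  S6  S7 
   S4   S7  S7  S5 
   S5   S5  S5  S5 
 * S6   S6  S6  S7 
 * S7   S7  S7  S5 
(> = start, * = accepting)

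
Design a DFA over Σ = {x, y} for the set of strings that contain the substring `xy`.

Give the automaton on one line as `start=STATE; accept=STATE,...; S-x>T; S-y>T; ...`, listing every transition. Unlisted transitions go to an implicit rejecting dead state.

start=q0; accept=q2; q0-x>q1; q0-y>q0; q1-x>q1; q1-y>q2; q2-x>q2; q2-y>q2

Track how much of `xy` has been matched so far: state q0 is no progress, q2 is the absorbing accept state reached once `xy` has occurred. Intermediate states record partial matches; on a mismatch, fall back to the longest reusable overlap.
A 3-state machine:
        x   y  
>  q0   q1  q0 
   q1   q1  q2 
 * q2   q2  q2 
(> = start, * = accepting)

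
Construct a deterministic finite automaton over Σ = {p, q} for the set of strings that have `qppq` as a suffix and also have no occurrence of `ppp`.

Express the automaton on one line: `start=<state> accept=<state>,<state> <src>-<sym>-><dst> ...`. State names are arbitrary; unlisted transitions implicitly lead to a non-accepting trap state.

start=A accept=I A-p->B A-q->C B-p->D B-q->C C-p->E C-q->C D-p->F D-q->C E-p->G E-q->C F-p->F F-q->H G-p->F G-q->I H-p->J H-q->H I-p->E I-q->C J-p->K J-q->H K-p->F K-q->L L-p->J L-q->H

Build one automaton per condition and run them in lockstep. The first has 5 states tracking how much of the suffix `qppq` has currently been matched; the second has 4 states tracking partial matches of the forbidden pattern `ppp`. A product state is a pair (one from each), accepting exactly when both do.
A 12-state machine:
       p  q 
>  A   B  C 
   B   D  C 
   C   E  C 
   D   F  C 
   E   G  C 
   F   F  H 
   G   F  I 
   H   J  H 
 * I   E  C 
   J   K  H 
   K   F  L 
   L   J  H 
(> = start, * = accepting)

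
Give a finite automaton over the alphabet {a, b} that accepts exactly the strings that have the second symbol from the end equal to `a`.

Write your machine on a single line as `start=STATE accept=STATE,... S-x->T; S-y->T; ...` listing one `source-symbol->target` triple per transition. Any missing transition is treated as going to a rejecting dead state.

start=q0; accept=q3,q4; q0-a->q1; q0-b->q2; q1-a->q3; q1-b->q4; q2-a->q5; q2-b->q6; q3-a->q3; q3-b->q4; q4-a->q5; q4-b->q6; q5-a->q3; q5-b->q4; q6-a->q5; q6-b->q6

Because acceptance depends on a position counted from the end, the machine has to buffer the most recent 2 symbols. Make each state the string of the last up-to-2 symbols read; on input `x` shift the window left and append `x`. Accept when the buffered window has length 2 and begins with `a`.
With 7 states:
        a   b  
>  q0   q1  q2 
   q1   q3  q4 
   q2   q5  q6 
 * q3   q3  q4 
 * q4   q5  q6 
   q5   q3  q4 
   q6   q5  q6 
(> = start, * = accepting)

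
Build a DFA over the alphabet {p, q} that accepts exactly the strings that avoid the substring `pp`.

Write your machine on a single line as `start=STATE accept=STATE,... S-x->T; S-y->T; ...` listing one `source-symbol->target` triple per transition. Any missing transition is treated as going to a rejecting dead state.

Track partial matches of the forbidden pattern `pp`. State s2 is a dead state reached once `pp` has occurred; every other state accepts. s0 means no part of `pp` is currently matched.
3 states suffice.
        p   q  
>* s0   s1  s0 
 * s1   s2  s0 
   s2   s2  s2 
(> = start, * = accepting)

start=s0; accept=s0,s1; s0-p->s1; s0-q->s0; s1-p->s2; s1-q->s0; s2-p->s2; s2-q->s2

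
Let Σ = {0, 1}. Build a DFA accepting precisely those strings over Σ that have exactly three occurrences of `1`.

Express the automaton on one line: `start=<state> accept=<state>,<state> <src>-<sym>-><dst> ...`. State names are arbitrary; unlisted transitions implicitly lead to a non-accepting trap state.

start=A accept=D A-0->A A-1->B B-0->B B-1->C C-0->C C-1->D D-0->D D-1->E E-0->E E-1->E

Only the number of `1`s matters, and only up to 4. Make a chain A → B → C → D → E advanced by each `1` (with E absorbing); every other symbol self-loops. The accepting set is {D}.
With 5 states:
       0  1 
>  A   A  B 
   B   B  C 
   C   C  D 
 * D   D  E 
   E   E  E 
(> = start, * = accepting)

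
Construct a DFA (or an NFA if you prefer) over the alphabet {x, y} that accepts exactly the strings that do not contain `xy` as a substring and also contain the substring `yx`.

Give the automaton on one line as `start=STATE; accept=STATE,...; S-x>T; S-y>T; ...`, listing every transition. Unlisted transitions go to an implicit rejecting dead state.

start=q0; accept=q3; q0-x>q1; q0-y>q2; q1-x>q1; q1-y>q1; q2-x>q3; q2-y>q2; q3-x>q3; q3-y>q1

Handle the two conditions separately and then intersect. The first has 3 states tracking partial matches of the forbidden pattern `xy`; the second has 3 states tracking whether and how much of `yx` has been seen. A product state is a pair (one from each), accepting exactly when both do. Equivalent product states are then merged.
4 states suffice.
        x   y  
>  q0   q1  q2 
   q1   q1  q1 
   q2   q3  q2 
 * q3   q3  q1 
(> = start, * = accepting)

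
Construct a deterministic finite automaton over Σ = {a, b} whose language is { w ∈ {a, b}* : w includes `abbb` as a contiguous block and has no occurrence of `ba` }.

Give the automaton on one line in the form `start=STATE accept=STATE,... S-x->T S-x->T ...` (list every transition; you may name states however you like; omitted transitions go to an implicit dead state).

start=s0 accept=s5 s0-a->s1 s0-b->s2 s1-a->s1 s1-b->s3 s2-a->s2 s2-b->s2 s3-a->s2 s3-b->s4 s4-a->s2 s4-b->s5 s5-a->s2 s5-b->s5

Run two small machines in parallel and take their product. The first has 5 states tracking whether and how much of `abbb` has been seen; the second has 3 states tracking partial matches of the forbidden pattern `ba`. A product state is a pair (one from each), accepting exactly when both do. Equivalent product states are then merged.
A 6-state machine:
        a   b  
>  s0   s1  s2 
   s1   s1  s3 
   s2   s2  s2 
   s3   s2  s4 
   s4   s2  s5 
 * s5   s2  s5 
(> = start, * = accepting)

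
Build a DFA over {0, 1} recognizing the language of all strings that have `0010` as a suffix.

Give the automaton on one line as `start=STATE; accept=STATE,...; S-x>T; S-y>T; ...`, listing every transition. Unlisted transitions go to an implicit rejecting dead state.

Let each state record the length of the longest suffix of the input read so far that is also a prefix of `0010`. S1 means the last symbol is `0`; S2 means the last 2 symbols are `00`; S3 means the last 3 symbols are `001`; S4 means the last 4 symbols are `0010`. Accept only at S4, where the string currently ends in `0010`.
5 states suffice.
        0   1  
>  S0   S1  S0 
   S1   S2  S0 
   S2   S2  S3 
   S3   S4  S0 
 * S4   S2  S0 
(> = start, * = accepting)

start=S0; accept=S4; S0-0>S1; S0-1>S0; S1-0>S2; S1-1>S0; S2-0>S2; S2-1>S3; S3-0>S4; S3-1>S0; S4-0>S2; S4-1>S0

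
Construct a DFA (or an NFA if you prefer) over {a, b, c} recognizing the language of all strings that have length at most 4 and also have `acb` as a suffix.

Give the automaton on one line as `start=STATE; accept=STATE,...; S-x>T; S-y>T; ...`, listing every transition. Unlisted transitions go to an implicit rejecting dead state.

start=q0; accept=q9,q13; q0-a>q1; q0-b>q2; q0-c>q2; q1-a>q3; q1-b>q4; q1-c>q5; q2-a>q3; q2-b>q4; q2-c>q4; q3-a>q6; q3-b>q7; q3-c>q8; q4-a>q6; q4-b>q7; q4-c>q7; q5-a>q6; q5-b>q9; q5-c>q7; q6-a>q10; q6-b>q11; q6-c>q12; q7-a>q10; q7-b>q11; q7-c>q11; q8-a>q10; q8-b>q13; q8-c>q11; q9-a>q10; q9-b>q11; q9-c>q11; q10-a>q14; q10-b>q15; q10-c>q16; q11-a>q14; q11-b>q15; q11-c>q15; q12-a>q14; q12-b>q17; q12-c>q15; q13-a>q14; q13-b>q15; q13-c>q15; q14-a>q14; q14-b>q15; q14-c>q16; q15-a>q14; q15-b>q15; q15-c>q15; q16-a>q14; q16-b>q17; q16-c>q15; q17-a>q14; q17-b>q15; q17-c>q15

Handle the two conditions separately and then intersect. The first has 6 states tracking the input length, saturating at 5; the second has 4 states tracking how much of the suffix `acb` has currently been matched. A product state is a pair (one from each), accepting exactly when both do.
          a    b    c  
>  q0     q1   q2   q2 
   q1     q3   q4   q5 
   q2     q3   q4   q4 
   q3     q6   q7   q8 
   q4     q6   q7   q7 
   q5     q6   q9   q7 
   q6    q10  q11  q12 
   q7    q10  q11  q11 
   q8    q10  q13  q11 
 * q9    q10  q11  q11 
   q10   q14  q15  q16 
   q11   q14  q15  q15 
   q12   q14  q17  q15 
 * q13   q14  q15  q15 
   q14   q14  q15  q16 
   q15   q14  q15  q15 
   q16   q14  q17  q15 
   q17   q14  q15  q15 
(> = start, * = accepting)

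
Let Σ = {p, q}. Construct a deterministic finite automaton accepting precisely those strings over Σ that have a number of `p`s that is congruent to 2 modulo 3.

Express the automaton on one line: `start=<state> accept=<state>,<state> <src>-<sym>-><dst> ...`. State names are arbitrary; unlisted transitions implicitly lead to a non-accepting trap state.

The only thing that matters is how many `p`s have appeared, reduced mod 3. Use one state per residue: S0 for 0, …, S2 for 2. Reading `p` moves to the next residue; anything else stays put. S2 is accepting.
3 states suffice.
        p   q  
>  S0   S1  S0 
   S1   S2  S1 
 * S2   S0  S2 
(> = start, * = accepting)

start=S0 accept=S2 S0-p->S1 S0-q->S0 S1-p->S2 S1-q->S1 S2-p->S0 S2-q->S2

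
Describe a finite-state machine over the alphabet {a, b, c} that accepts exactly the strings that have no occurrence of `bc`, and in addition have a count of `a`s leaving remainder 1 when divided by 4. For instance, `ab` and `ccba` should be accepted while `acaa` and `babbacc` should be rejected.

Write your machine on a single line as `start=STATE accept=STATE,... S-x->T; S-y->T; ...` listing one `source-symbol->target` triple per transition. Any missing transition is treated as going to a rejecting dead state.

start=q0; accept=q1,q4; q0-a->q1; q0-b->q2; q0-c->q0; q1-a->q3; q1-b->q4; q1-c->q1; q2-a->q1; q2-b->q2; q2-c->q5; q3-a->q6; q3-b->q7; q3-c->q3; q4-a->q3; q4-b->q4; q4-c->q5; q5-a->q5; q5-b->q5; q5-c->q5; q6-a->q0; q6-b->q8; q6-c->q6; q7-a->q6; q7-b->q7; q7-c->q5; q8-a->q0; q8-b->q8; q8-c->q5

Build one automaton per condition and run them in lockstep. One (3 states) tracks partial matches of the forbidden pattern `bc`; the other (4 states) tracks the count of `a`s modulo 4. Each combined state is a pair, one component from each; accept when both components accept. Minimizing collapses redundant product states.
With 9 states:
        a   b   c  
>  q0   q1  q2  q0 
 * q1   q3  q4  q1 
   q2   q1  q2  q5 
   q3   q6  q7  q3 
 * q4   q3  q4  q5 
   q5   q5  q5  q5 
   q6   q0  q8  q6 
   q7   q6  q7  q5 
   q8   q0  q8  q5 
(> = start, * = accepting)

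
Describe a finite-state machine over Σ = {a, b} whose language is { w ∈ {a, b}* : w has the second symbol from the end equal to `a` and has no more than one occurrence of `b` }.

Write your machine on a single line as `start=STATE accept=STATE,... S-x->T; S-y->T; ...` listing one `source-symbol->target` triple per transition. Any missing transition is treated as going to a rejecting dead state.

Run two small machines in parallel and take their product. One (7 states) tracks the last 2 symbols read; the other (3 states) tracks the count of `b`s, saturating at 2. Each combined state is a pair, one component from each; accept when both components accept.
11 states suffice.
          a    b  
>  q0     q1   q2 
   q1     q3   q4 
   q2     q5   q6 
 * q3     q3   q4 
 * q4     q5   q6 
   q5     q7   q8 
   q6     q9   q6 
 * q7     q7   q8 
   q8     q9   q6 
   q9    q10   q8 
   q10   q10   q8 
(> = start, * = accepting)

start=q0; accept=q3,q4,q7; q0-a->q1; q0-b->q2; q1-a->q3; q1-b->q4; q2-a->q5; q2-b->q6; q3-a->q3; q3-b->q4; q4-a->q5; q4-b->q6; q5-a->q7; q5-b->q8; q6-a->q9; q6-b->q6; q7-a->q7; q7-b->q8; q8-a->q9; q8-b->q6; q9-a->q10; q9-b->q8; q10-a->q10; q10-b->q8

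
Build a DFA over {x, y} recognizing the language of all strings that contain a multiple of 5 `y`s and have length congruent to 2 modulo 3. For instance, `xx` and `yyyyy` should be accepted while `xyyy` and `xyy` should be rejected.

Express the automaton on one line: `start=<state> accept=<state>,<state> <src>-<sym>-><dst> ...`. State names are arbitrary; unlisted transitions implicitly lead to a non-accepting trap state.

start=q0 accept=q3 q0-x->q1 q0-y->q2 q1-x->q3 q1-y->q4 q2-x->q4 q2-y->q5 q3-x->q0 q3-y->q6 q4-x->q6 q4-y->q7 q5-x->q7 q5-y->q8 q6-x->q2 q6-y->q9 q7-x->q9 q7-y->q10 q8-x->q10 q8-y->q11 q9-x->q5 q9-y->q12 q10-x->q12 q10-y->q13 q11-x->q13 q11-y->q3 q12-x->q8 q12-y->q14 q13-x->q14 q13-y->q0 q14-x->q11 q14-y->q1

Build one automaton per condition and run them in lockstep. The first has 5 states tracking the count of `y`s modulo 5; the second has 3 states tracking the input length modulo 3. A product state is a pair (one from each), accepting exactly when both do.
A 15-state machine:
          x    y  
>  q0     q1   q2 
   q1     q3   q4 
   q2     q4   q5 
 * q3     q0   q6 
   q4     q6   q7 
   q5     q7   q8 
   q6     q2   q9 
   q7     q9  q10 
   q8    q10  q11 
   q9     q5  q12 
   q10   q12  q13 
   q11   q13   q3 
   q12    q8  q14 
   q13   q14   q0 
   q14   q11   q1 
(> = start, * = accepting)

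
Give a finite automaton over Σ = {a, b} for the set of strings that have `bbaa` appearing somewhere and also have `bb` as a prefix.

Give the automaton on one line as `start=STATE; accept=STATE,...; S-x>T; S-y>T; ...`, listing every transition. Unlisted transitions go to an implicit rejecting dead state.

start=q0; accept=q5; q0-a>q1; q0-b>q2; q1-a>q1; q1-b>q1; q2-a>q1; q2-b>q3; q3-a>q4; q3-b>q3; q4-a>q5; q4-b>q6; q5-a>q5; q5-b>q5; q6-a>q7; q6-b>q3; q7-a>q7; q7-b>q6

Run two small machines in parallel and take their product. The first has 5 states tracking whether and how much of `bbaa` has been seen; the second has 4 states tracking whether the input so far still matches the prefix `bb`. A product state is a pair (one from each), accepting exactly when both do. After merging equivalent states the machine shrinks.
        a   b  
>  q0   q1  q2 
   q1   q1  q1 
   q2   q1  q3 
   q3   q4  q3 
   q4   q5  q6 
 * q5   q5  q5 
   q6   q7  q3 
   q7   q7  q6 
(> = start, * = accepting)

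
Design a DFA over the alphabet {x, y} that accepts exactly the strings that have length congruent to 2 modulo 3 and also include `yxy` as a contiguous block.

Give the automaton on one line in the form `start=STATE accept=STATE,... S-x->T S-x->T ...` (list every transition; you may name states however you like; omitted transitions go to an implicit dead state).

Handle the two conditions separately and then intersect. The first has 3 states tracking the input length modulo 3; the second has 4 states tracking whether and how much of `yxy` has been seen. A product state is a pair (one from each), accepting exactly when both do.
A 12-state machine:
          x    y  
>  q0     q1   q2 
   q1     q3   q4 
   q2     q5   q4 
   q3     q0   q6 
   q4     q7   q6 
   q5     q0   q8 
   q6     q9   q2 
   q7     q1  q10 
   q8    q10  q10 
   q9     q3  q11 
   q10   q11  q11 
 * q11    q8   q8 
(> = start, * = accepting)

start=q0 accept=q11 q0-x->q1 q0-y->q2 q1-x->q3 q1-y->q4 q2-x->q5 q2-y->q4 q3-x->q0 q3-y->q6 q4-x->q7 q4-y->q6 q5-x->q0 q5-y->q8 q6-x->q9 q6-y->q2 q7-x->q1 q7-y->q10 q8-x->q10 q8-y->q10 q9-x->q3 q9-y->q11 q10-x->q11 q10-y->q11 q11-x->q8 q11-y->q8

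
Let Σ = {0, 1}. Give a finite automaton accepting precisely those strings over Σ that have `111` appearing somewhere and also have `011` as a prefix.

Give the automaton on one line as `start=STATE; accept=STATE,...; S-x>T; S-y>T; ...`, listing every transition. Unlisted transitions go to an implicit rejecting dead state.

Handle the two conditions separately and then intersect. One (4 states) tracks whether and how much of `111` has been seen; the other (5 states) tracks whether the input so far still matches the prefix `011`. Each combined state is a pair, one component from each; accept when both components accept. Equivalent product states are then merged.
An 8-state machine:
       0  1 
>  A   B  C 
   B   C  D 
   C   C  C 
   D   C  E 
   E   F  G 
   F   F  H 
 * G   G  G 
   H   F  E 
(> = start, * = accepting)

start=A; accept=G; A-0>B; A-1>C; B-0>C; B-1>D; C-0>C; C-1>C; D-0>C; D-1>E; E-0>F; E-1>G; F-0>F; F-1>H; G-0>G; G-1>G; H-0>F; H-1>E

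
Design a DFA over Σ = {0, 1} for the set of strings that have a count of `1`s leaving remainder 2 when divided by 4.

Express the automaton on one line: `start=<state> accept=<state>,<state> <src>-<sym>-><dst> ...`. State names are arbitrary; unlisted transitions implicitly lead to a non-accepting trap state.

Keep the running count of `1`s modulo 4: each `1` advances along the cycle A → B → C → D → A while other symbols loop. Accept at C.
A 4-state machine:
       0  1 
>  A   A  B 
   B   B  C 
 * C   C  D 
   D   D  A 
(> = start, * = accepting)

start=A accept=C A-0->A A-1->B B-0->B B-1->C C-0->C C-1->D D-0->D D-1->A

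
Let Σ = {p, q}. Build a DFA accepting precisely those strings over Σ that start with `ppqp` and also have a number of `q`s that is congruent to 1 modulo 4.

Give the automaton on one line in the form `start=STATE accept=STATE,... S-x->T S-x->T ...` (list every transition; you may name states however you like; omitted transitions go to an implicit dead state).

Build one automaton per condition and run them in lockstep. The first has 6 states tracking whether the input so far still matches the prefix `ppqp`; the second has 4 states tracking the count of `q`s modulo 4. A product state is a pair (one from each), accepting exactly when both do. Minimizing collapses redundant product states.
       p  q 
>  A   B  C 
   B   D  C 
   C   C  C 
   D   C  E 
   E   F  C 
 * F   F  G 
   G   G  H 
   H   H  I 
   I   I  F 
(> = start, * = accepting)

start=A accept=F A-p->B A-q->C B-p->D B-q->C C-p->C C-q->C D-p->C D-q->E E-p->F E-q->C F-p->F F-q->G G-p->G G-q->H H-p->H H-q->I I-p->I I-q->F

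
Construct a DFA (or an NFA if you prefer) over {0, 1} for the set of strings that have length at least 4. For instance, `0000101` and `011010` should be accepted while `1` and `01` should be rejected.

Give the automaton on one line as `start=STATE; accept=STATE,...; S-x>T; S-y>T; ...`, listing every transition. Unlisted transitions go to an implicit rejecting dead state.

Count input length up to 5: every symbol moves from S0 toward S5, which means 'more than 4' and absorbs. Accept from {S4, S5}.
With 6 states:
        0   1  
>  S0   S1  S1 
   S1   S2  S2 
   S2   S3  S3 
   S3   S4  S4 
 * S4   S5  S5 
 * S5   S5  S5 
(> = start, * = accepting)

start=S0; accept=S4,S5; S0-0>S1; S0-1>S1; S1-0>S2; S1-1>S2; S2-0>S3; S2-1>S3; S3-0>S4; S3-1>S4; S4-0>S5; S4-1>S5; S5-0>S5; S5-1>S5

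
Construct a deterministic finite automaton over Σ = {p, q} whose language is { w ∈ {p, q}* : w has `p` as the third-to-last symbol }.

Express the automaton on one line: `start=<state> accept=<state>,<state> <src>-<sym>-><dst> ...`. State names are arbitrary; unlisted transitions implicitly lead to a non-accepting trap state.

start=S0 accept=S7,S8,S9,S10 S0-p->S1 S0-q->S2 S1-p->S3 S1-q->S4 S2-p->S5 S2-q->S6 S3-p->S7 S3-q->S8 S4-p->S9 S4-q->S10 S5-p->S11 S5-q->S12 S6-p->S13 S6-q->S14 S7-p->S7 S7-q->S8 S8-p->S9 S8-q->S10 S9-p->S11 S9-q->S12 S10-p->S13 S10-q->S14 S11-p->S7 S11-q->S8 S12-p->S9 S12-q->S10 S13-p->S11 S13-q->S12 S14-p->S13 S14-q->S14

A DFA must remember the last 3 symbols (since which symbol is third-to-last isn't known until the input ends). Use one state per possible window of the last ≤3 symbols; accept from those whose window starts with `p`.
15 states suffice.
          p    q  
>  S0     S1   S2 
   S1     S3   S4 
   S2     S5   S6 
   S3     S7   S8 
   S4     S9  S10 
   S5    S11  S12 
   S6    S13  S14 
 * S7     S7   S8 
 * S8     S9  S10 
 * S9    S11  S12 
 * S10   S13  S14 
   S11    S7   S8 
   S12    S9  S10 
   S13   S11  S12 
   S14   S13  S14 
(> = start, * = accepting)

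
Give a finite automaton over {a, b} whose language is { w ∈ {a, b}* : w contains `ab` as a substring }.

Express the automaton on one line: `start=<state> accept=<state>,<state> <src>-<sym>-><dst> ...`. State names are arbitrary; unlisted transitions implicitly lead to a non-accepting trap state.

start=s0 accept=s2 s0-a->s1 s0-b->s0 s1-a->s1 s1-b->s2 s2-a->s2 s2-b->s2

Track how much of `ab` has been matched so far: state s0 is no progress, s2 is the absorbing accept state reached once `ab` has occurred. Intermediate states record partial matches; on a mismatch, fall back to the longest reusable overlap.
3 states suffice.
        a   b  
>  s0   s1  s0 
   s1   s1  s2 
 * s2   s2  s2 
(> = start, * = accepting)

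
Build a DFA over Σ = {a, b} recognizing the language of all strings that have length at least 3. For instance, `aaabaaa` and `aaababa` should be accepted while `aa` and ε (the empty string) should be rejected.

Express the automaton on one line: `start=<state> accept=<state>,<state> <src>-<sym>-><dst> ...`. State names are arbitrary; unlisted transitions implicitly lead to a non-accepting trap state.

Count input length up to 4: every symbol moves from q0 toward q4, which means 'more than 3' and absorbs. Accept from {q3, q4}.
5 states suffice.
        a   b  
>  q0   q1  q1 
   q1   q2  q2 
   q2   q3  q3 
 * q3   q4  q4 
 * q4   q4  q4 
(> = start, * = accepting)

start=q0 accept=q3,q4 q0-a->q1 q0-b->q1 q1-a->q2 q1-b->q2 q2-a->q3 q2-b->q3 q3-a->q4 q3-b->q4 q4-a->q4 q4-b->q4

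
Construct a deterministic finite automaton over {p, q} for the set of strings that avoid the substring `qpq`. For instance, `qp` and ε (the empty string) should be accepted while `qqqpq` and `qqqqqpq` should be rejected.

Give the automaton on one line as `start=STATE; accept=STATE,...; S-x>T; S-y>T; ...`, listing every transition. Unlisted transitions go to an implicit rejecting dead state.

start=S0; accept=S0,S1,S2; S0-p>S0; S0-q>S1; S1-p>S2; S1-q>S1; S2-p>S0; S2-q>S3; S3-p>S3; S3-q>S3

This is the complement of 'contains `qpq`'. Use the same substring-matching states — S0 through S3 holding how much of `qpq` has just been matched — but flip the accepting set: everything except the trap S3 accepts.
A 4-state machine:
        p   q  
>* S0   S0  S1 
 * S1   S2  S1 
 * S2   S0  S3 
   S3   S3  S3 
(> = start, * = accepting)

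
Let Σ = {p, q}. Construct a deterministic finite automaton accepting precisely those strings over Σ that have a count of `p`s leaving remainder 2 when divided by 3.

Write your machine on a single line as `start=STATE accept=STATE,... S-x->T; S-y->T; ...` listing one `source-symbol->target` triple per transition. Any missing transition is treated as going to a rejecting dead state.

start=A; accept=C; A-p->B; A-q->A; B-p->C; B-q->B; C-p->A; C-q->C

Keep the running count of `p`s modulo 3: each `p` advances along the cycle A → B → C → A while other symbols loop. Accept at C.
With 3 states:
       p  q 
>  A   B  A 
   B   C  B 
 * C   A  C 
(> = start, * = accepting)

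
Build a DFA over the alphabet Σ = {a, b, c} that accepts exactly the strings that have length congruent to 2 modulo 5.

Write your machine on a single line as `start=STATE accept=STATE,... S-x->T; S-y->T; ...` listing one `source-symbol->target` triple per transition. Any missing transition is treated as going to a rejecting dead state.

start=S0; accept=S2; S0-a->S1; S0-b->S1; S0-c->S1; S1-a->S2; S1-b->S2; S1-c->S2; S2-a->S3; S2-b->S3; S2-c->S3; S3-a->S4; S3-b->S4; S3-c->S4; S4-a->S0; S4-b->S0; S4-c->S0

Only the length mod 5 matters, so use a 5-cycle: from any state, every input symbol moves to the next state, wrapping S4 back to S0. Mark S2 accepting.
With 5 states:
        a   b   c  
>  S0   S1  S1  S1 
   S1   S2  S2  S2 
 * S2   S3  S3  S3 
   S3   S4  S4  S4 
   S4   S0  S0  S0 
(> = start, * = accepting)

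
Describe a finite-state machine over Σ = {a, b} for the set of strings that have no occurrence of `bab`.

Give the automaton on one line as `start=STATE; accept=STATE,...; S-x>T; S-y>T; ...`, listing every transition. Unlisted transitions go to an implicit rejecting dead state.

start=s0; accept=s0,s1,s2; s0-a>s0; s0-b>s1; s1-a>s2; s1-b>s1; s2-a>s0; s2-b>s3; s3-a>s3; s3-b>s3

Track partial matches of the forbidden pattern `bab`. State s3 is a dead state reached once `bab` has occurred; every other state accepts. s0 means no part of `bab` is currently matched.
        a   b  
>* s0   s0  s1 
 * s1   s2  s1 
 * s2   s0  s3 
   s3   s3  s3 
(> = start, * = accepting)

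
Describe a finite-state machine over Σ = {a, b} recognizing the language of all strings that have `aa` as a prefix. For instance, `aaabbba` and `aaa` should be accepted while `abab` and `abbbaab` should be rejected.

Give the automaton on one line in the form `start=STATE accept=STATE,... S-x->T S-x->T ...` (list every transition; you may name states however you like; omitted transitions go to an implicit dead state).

Check the first 2 symbols one by one: q0 through q1 record how many have matched `aa` so far; any wrong symbol goes to the dead state q3. After all 2 match we enter the accepting sink q2.
4 states suffice.
        a   b  
>  q0   q1  q3 
   q1   q2  q3 
 * q2   q2  q2 
   q3   q3  q3 
(> = start, * = accepting)

start=q0 accept=q2 q0-a->q1 q0-b->q3 q1-a->q2 q1-b->q3 q2-a->q2 q2-b->q2 q3-a->q3 q3-b->q3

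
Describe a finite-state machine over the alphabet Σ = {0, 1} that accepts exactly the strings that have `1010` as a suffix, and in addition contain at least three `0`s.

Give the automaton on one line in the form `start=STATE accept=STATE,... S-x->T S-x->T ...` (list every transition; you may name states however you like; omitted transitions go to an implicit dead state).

Run two small machines in parallel and take their product. The first has 5 states tracking how much of the suffix `1010` has currently been matched; the second has 5 states tracking the count of `0`s, saturating at 4. A product state is a pair (one from each), accepting exactly when both do. After merging equivalent states the machine shrinks.
        0   1  
>  s0   s1  s0 
   s1   s1  s2 
   s2   s3  s2 
   s3   s1  s4 
   s4   s5  s2 
 * s5   s1  s4 
(> = start, * = accepting)

start=s0 accept=s5 s0-0->s1 s0-1->s0 s1-0->s1 s1-1->s2 s2-0->s3 s2-1->s2 s3-0->s1 s3-1->s4 s4-0->s5 s4-1->s2 s5-0->s1 s5-1->s4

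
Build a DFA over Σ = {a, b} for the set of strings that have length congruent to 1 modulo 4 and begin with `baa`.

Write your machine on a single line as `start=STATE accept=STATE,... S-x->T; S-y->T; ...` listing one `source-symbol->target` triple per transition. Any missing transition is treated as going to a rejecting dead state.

start=S0; accept=S6; S0-a->S1; S0-b->S2; S1-a->S1; S1-b->S1; S2-a->S3; S2-b->S1; S3-a->S4; S3-b->S1; S4-a->S5; S4-b->S5; S5-a->S6; S5-b->S6; S6-a->S7; S6-b->S7; S7-a->S4; S7-b->S4

Build one automaton per condition and run them in lockstep. One (4 states) tracks the input length modulo 4; the other (5 states) tracks whether the input so far still matches the prefix `baa`. Each combined state is a pair, one component from each; accept when both components accept. Equivalent product states are then merged.
        a   b  
>  S0   S1  S2 
   S1   S1  S1 
   S2   S3  S1 
   S3   S4  S1 
   S4   S5  S5 
   S5   S6  S6 
 * S6   S7  S7 
   S7   S4  S4 
(> = start, * = accepting)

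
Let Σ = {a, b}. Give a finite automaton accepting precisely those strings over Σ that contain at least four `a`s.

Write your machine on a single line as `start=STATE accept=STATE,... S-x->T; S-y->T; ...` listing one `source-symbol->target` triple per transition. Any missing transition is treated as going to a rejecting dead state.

start=q0; accept=q4,q5; q0-a->q1; q0-b->q0; q1-a->q2; q1-b->q1; q2-a->q3; q2-b->q2; q3-a->q4; q3-b->q3; q4-a->q5; q4-b->q4; q5-a->q5; q5-b->q5

Only the number of `a`s matters, and only up to 5. Make a chain q0 → q1 → q2 → q3 → q4 → q5 advanced by each `a` (with q5 absorbing); every other symbol self-loops. The accepting set is {q4, q5}.
        a   b  
>  q0   q1  q0 
   q1   q2  q1 
   q2   q3  q2 
   q3   q4  q3 
 * q4   q5  q4 
 * q5   q5  q5 
(> = start, * = accepting)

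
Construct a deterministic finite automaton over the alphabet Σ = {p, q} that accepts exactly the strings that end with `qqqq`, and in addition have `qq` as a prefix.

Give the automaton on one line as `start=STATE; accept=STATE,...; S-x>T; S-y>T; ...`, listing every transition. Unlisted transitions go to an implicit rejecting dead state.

Run two small machines in parallel and take their product. One (5 states) tracks how much of the suffix `qqqq` has currently been matched; the other (4 states) tracks whether the input so far still matches the prefix `qq`. Each combined state is a pair, one component from each; accept when both components accept.
12 states suffice.
          p    q  
>  S0     S1   S2 
   S1     S1   S3 
   S2     S1   S4 
   S3     S1   S5 
   S4     S6   S7 
   S5     S1   S8 
   S6     S6   S9 
   S7     S6  S10 
   S8     S1  S11 
   S9     S6   S4 
 * S10    S6  S10 
   S11    S1  S11 
(> = start, * = accepting)

start=S0; accept=S10; S0-p>S1; S0-q>S2; S1-p>S1; S1-q>S3; S2-p>S1; S2-q>S4; S3-p>S1; S3-q>S5; S4-p>S6; S4-q>S7; S5-p>S1; S5-q>S8; S6-p>S6; S6-q>S9; S7-p>S6; S7-q>S10; S8-p>S1; S8-q>S11; S9-p>S6; S9-q>S4; S10-p>S6; S10-q>S10; S11-p>S1; S11-q>S11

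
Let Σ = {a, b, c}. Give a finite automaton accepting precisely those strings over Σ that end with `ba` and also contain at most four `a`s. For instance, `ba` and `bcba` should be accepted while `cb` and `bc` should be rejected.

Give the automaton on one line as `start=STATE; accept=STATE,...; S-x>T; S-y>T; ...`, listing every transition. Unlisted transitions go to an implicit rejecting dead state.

start=S0; accept=S5,S8,S11,S12; S0-a>S1; S0-b>S2; S0-c>S0; S1-a>S3; S1-b>S4; S1-c>S1; S2-a>S5; S2-b>S2; S2-c>S0; S3-a>S6; S3-b>S7; S3-c>S3; S4-a>S8; S4-b>S4; S4-c>S1; S5-a>S3; S5-b>S4; S5-c>S1; S6-a>S9; S6-b>S10; S6-c>S6; S7-a>S11; S7-b>S7; S7-c>S3; S8-a>S6; S8-b>S7; S8-c>S3; S9-a>S9; S9-b>S9; S9-c>S9; S10-a>S12; S10-b>S10; S10-c>S6; S11-a>S9; S11-b>S10; S11-c>S6; S12-a>S9; S12-b>S9; S12-c>S9

Run two small machines in parallel and take their product. The first has 3 states tracking how much of the suffix `ba` has currently been matched; the second has 6 states tracking the count of `a`s, saturating at 5. A product state is a pair (one from each), accepting exactly when both do. After merging equivalent states the machine shrinks.
A 13-state machine:
          a    b    c  
>  S0     S1   S2   S0 
   S1     S3   S4   S1 
   S2     S5   S2   S0 
   S3     S6   S7   S3 
   S4     S8   S4   S1 
 * S5     S3   S4   S1 
   S6     S9  S10   S6 
   S7    S11   S7   S3 
 * S8     S6   S7   S3 
   S9     S9   S9   S9 
   S10   S12  S10   S6 
 * S11    S9  S10   S6 
 * S12    S9   S9   S9 
(> = start, * = accepting)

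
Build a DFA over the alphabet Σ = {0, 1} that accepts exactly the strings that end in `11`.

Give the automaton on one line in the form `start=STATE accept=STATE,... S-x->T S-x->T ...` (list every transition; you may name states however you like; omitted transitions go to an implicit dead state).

start=S0 accept=S2 S0-0->S0 S0-1->S1 S1-0->S0 S1-1->S2 S2-0->S0 S2-1->S2

Remember how much of `11` the current input suffix matches. State S0 means no match yet; S1 means the last symbol is `1`; S2 means the last 2 symbols are `11`. Only S2 accepts. On a mismatch, fall back to the longest proper suffix that is still a prefix of `11`.
With 3 states:
        0   1  
>  S0   S0  S1 
   S1   S0  S2 
 * S2   S0  S2 
(> = start, * = accepting)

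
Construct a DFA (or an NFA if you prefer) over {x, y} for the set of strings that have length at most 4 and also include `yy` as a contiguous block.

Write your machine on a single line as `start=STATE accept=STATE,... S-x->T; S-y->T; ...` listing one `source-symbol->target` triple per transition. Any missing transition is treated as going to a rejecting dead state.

start=q0; accept=q5,q8,q9; q0-x->q1; q0-y->q2; q1-x->q3; q1-y->q4; q2-x->q3; q2-y->q5; q3-x->q6; q3-y->q7; q4-x->q6; q4-y->q8; q5-x->q8; q5-y->q8; q6-x->q6; q6-y->q6; q7-x->q6; q7-y->q9; q8-x->q9; q8-y->q9; q9-x->q6; q9-y->q6

Run two small machines in parallel and take their product. The first has 6 states tracking the input length, saturating at 5; the second has 3 states tracking whether and how much of `yy` has been seen. A product state is a pair (one from each), accepting exactly when both do. Minimizing collapses redundant product states.
A 10-state machine:
        x   y  
>  q0   q1  q2 
   q1   q3  q4 
   q2   q3  q5 
   q3   q6  q7 
   q4   q6  q8 
 * q5   q8  q8 
   q6   q6  q6 
   q7   q6  q9 
 * q8   q9  q9 
 * q9   q6  q6 
(> = start, * = accepting)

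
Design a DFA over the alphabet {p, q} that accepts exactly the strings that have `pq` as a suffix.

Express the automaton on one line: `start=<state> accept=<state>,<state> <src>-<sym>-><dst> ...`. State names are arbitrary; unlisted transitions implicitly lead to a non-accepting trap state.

start=s0 accept=s2 s0-p->s1 s0-q->s0 s1-p->s1 s1-q->s2 s2-p->s1 s2-q->s0

Let each state record the length of the longest suffix of the input read so far that is also a prefix of `pq`. s1 means the last symbol is `p`; s2 means the last 2 symbols are `pq`. Accept only at s2, where the string currently ends in `pq`.
3 states suffice.
        p   q  
>  s0   s1  s0 
   s1   s1  s2 
 * s2   s1  s0 
(> = start, * = accepting)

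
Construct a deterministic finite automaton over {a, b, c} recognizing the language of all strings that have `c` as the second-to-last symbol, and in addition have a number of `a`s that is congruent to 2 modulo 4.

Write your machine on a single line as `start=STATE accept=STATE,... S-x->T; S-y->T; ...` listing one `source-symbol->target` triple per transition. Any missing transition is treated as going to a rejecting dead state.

Build one automaton per condition and run them in lockstep. The first has 13 states tracking the last 2 symbols read; the second has 4 states tracking the count of `a`s modulo 4. A product state is a pair (one from each), accepting exactly when both do. Minimizing collapses redundant product states.
        a   b   c  
>  q0   q1  q0  q0 
   q1   q2  q1  q3 
   q2   q4  q2  q5 
   q3   q6  q1  q3 
   q4   q0  q4  q4 
   q5   q4  q6  q7 
 * q6   q4  q2  q5 
 * q7   q4  q6  q7 
(> = start, * = accepting)

start=q0; accept=q6,q7; q0-a->q1; q0-b->q0; q0-c->q0; q1-a->q2; q1-b->q1; q1-c->q3; q2-a->q4; q2-b->q2; q2-c->q5; q3-a->q6; q3-b->q1; q3-c->q3; q4-a->q0; q4-b->q4; q4-c->q4; q5-a->q4; q5-b->q6; q5-c->q7; q6-a->q4; q6-b->q2; q6-c->q5; q7-a->q4; q7-b->q6; q7-c->q7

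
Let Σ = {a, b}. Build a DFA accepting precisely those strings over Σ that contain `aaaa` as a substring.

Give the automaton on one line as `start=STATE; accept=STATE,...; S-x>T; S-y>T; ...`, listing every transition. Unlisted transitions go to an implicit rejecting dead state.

start=q0; accept=q4; q0-a>q1; q0-b>q0; q1-a>q2; q1-b>q0; q2-a>q3; q2-b>q0; q3-a>q4; q3-b>q0; q4-a>q4; q4-b>q4

States q0..q3 record the length of the longest prefix of `aaaa` that matches the current input suffix. Reaching q4 means `aaaa` has been seen, and we stay there forever. Accept from q4.
5 states suffice.
        a   b  
>  q0   q1  q0 
   q1   q2  q0 
   q2   q3  q0 
   q3   q4  q0 
 * q4   q4  q4 
(> = start, * = accepting)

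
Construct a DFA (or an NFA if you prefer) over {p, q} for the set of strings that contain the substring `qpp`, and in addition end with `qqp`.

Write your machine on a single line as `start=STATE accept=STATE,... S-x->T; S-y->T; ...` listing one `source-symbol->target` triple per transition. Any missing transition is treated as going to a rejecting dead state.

Handle the two conditions separately and then intersect. One (4 states) tracks whether and how much of `qpp` has been seen; the other (4 states) tracks how much of the suffix `qqp` has currently been matched. Each combined state is a pair, one component from each; accept when both components accept.
9 states suffice.
        p   q  
>  S0   S0  S1 
   S1   S2  S3 
   S2   S4  S1 
   S3   S5  S3 
   S4   S4  S6 
   S5   S4  S1 
   S6   S4  S7 
   S7   S8  S7 
 * S8   S4  S6 
(> = start, * = accepting)

start=S0; accept=S8; S0-p->S0; S0-q->S1; S1-p->S2; S1-q->S3; S2-p->S4; S2-q->S1; S3-p->S5; S3-q->S3; S4-p->S4; S4-q->S6; S5-p->S4; S5-q->S1; S6-p->S4; S6-q->S7; S7-p->S8; S7-q->S7; S8-p->S4; S8-q->S6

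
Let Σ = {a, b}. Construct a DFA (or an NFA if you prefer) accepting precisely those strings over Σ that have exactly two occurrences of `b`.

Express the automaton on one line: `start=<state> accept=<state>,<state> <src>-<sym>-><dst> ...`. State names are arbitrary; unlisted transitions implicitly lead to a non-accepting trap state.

start=S0 accept=S2 S0-a->S0 S0-b->S1 S1-a->S1 S1-b->S2 S2-a->S2 S2-b->S3 S3-a->S3 S3-b->S3

Count `b`s, saturating at 3: states S0 through S2 mean 0 through 2 `b`s seen; S3 means more than 2. Each `b` increments (capped at S3); other symbols loop. Accept from {S2}.
A 4-state machine:
        a   b  
>  S0   S0  S1 
   S1   S1  S2 
 * S2   S2  S3 
   S3   S3  S3 
(> = start, * = accepting)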